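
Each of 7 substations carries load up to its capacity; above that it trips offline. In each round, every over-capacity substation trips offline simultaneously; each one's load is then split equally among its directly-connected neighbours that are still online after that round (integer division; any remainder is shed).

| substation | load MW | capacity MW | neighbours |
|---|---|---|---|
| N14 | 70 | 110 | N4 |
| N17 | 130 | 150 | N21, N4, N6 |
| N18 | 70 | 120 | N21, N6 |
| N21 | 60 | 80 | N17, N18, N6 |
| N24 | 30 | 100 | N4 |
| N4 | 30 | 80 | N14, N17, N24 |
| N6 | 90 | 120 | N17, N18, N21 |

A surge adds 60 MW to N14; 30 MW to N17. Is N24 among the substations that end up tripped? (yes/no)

Round 1 — N14 at 130 > 110; N17 at 160 > 150. N14, N17 trip offline.
  N14 sheds 130 MW to N4: 130 each.
    N4: 30+130 = 160 > 80
  N17 sheds 160 MW to N21, N4, N6: 53 each (1 lost).
    N21: 60+53 = 113 > 80
    N4: 160+53 = 213 > 80
    N6: 90+53 = 143 > 120
Round 2 — N21, N4, N6 trip offline.
  N21 sheds 113 MW to N18: 113 each.
    N18: 70+113 = 183 > 120
  N4 sheds 213 MW to N24: 213 each.
    N24: 30+213 = 243 > 100
  N6 sheds 143 MW to N18: 143 each.
    N18: 183+143 = 326 > 120
Round 3 — N18, N24 trip offline.
  N18 sheds 326 MW: no online neighbours, lost.
  N24 sheds 243 MW: no online neighbours, lost.
No further trips.

yes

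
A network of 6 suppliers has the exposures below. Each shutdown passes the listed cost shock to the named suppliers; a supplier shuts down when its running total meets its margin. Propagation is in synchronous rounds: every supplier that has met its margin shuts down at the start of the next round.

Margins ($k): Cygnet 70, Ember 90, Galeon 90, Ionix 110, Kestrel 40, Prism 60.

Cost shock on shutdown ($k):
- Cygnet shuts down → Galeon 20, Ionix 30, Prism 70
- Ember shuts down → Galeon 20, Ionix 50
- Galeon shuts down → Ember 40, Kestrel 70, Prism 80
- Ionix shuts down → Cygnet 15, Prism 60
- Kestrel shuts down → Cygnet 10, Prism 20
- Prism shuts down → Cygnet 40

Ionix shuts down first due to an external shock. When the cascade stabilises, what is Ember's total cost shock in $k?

Round 1 — Ionix shuts down (initial).
  Cygnet: +15 → 15 < 70
  Prism: +60 → 60 ≥ 60
Round 2 — Prism shuts down.
  Cygnet: +40 → 55 < 70
No further shutdowns.

0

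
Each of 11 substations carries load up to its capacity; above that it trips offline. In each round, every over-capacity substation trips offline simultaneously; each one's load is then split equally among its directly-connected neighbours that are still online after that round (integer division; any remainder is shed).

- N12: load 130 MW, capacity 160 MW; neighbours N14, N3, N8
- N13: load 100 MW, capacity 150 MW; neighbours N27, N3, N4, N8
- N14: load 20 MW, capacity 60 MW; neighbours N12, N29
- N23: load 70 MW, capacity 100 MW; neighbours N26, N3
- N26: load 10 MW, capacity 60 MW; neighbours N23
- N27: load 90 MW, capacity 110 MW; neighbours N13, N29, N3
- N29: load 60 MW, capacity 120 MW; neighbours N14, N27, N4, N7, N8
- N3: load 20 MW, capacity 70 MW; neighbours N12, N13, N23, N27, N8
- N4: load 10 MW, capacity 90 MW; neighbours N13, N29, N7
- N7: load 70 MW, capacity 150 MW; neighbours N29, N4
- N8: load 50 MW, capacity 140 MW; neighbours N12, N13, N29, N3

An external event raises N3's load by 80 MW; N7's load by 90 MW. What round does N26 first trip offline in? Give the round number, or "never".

Round 1 — N3 at 100 > 70; N7 at 160 > 150. N3, N7 trip offline.
  N3 sheds 100 MW to N12, N13, N23, N27, N8: 20 each.
    N12: 130+20 = 150 ≤ 160
    N13: 100+20 = 120 ≤ 150
    N23: 70+20 = 90 ≤ 100
    N27: 90+20 = 110 ≤ 110
    N8: 50+20 = 70 ≤ 140
  N7 sheds 160 MW to N29, N4: 80 each.
    N29: 60+80 = 140 > 120
    N4: 10+80 = 90 ≤ 90
Round 2 — N29 trips offline.
  N29 sheds 140 MW to N14, N27, N4, N8: 35 each.
    N14: 20+35 = 55 ≤ 60
    N27: 110+35 = 145 > 110
    N4: 90+35 = 125 > 90
    N8: 70+35 = 105 ≤ 140
Round 3 — N27, N4 trip offline.
  N27 sheds 145 MW to N13: 145 each.
    N13: 120+145 = 265 > 150
  N4 sheds 125 MW to N13: 125 each.
    N13: 265+125 = 390 > 150
Round 4 — N13 trips offline.
  N13 sheds 390 MW to N8: 390 each.
    N8: 105+390 = 495 > 140
Round 5 — N8 trips offline.
  N8 sheds 495 MW to N12: 495 each.
    N12: 150+495 = 645 > 160
Round 6 — N12 trips offline.
  N12 sheds 645 MW to N14: 645 each.
    N14: 55+645 = 700 > 60
Round 7 — N14 trips offline.
  N14 sheds 700 MW: no online neighbours, lost.
No further trips.

never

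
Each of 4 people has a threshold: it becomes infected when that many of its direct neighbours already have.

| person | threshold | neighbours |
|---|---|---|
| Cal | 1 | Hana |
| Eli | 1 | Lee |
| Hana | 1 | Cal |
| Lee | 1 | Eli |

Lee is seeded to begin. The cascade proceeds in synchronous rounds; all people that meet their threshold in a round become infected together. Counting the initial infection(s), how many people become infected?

2

Round 1 — Lee becomes infected (initial).
Round 2 — checking thresholds:
  Eli: 1 of 1 neighbours ≥ 1, becomes infected.
Round 3 — no new infections; cascade stops.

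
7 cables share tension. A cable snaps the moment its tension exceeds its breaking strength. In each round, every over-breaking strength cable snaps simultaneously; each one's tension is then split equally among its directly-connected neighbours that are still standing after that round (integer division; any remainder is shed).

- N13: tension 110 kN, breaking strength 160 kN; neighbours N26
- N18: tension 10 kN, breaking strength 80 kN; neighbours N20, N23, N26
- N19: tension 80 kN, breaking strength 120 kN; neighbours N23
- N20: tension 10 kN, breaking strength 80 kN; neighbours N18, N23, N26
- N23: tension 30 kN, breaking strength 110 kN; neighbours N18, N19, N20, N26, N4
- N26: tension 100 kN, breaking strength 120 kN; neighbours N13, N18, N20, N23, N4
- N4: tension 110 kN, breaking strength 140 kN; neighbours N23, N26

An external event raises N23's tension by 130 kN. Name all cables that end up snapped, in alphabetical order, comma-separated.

Round 1 — N23 at 160 > 110. N23 snaps.
  N23 sheds 160 kN to N18, N19, N20, N26, N4: 32 each.
    N18: 10+32 = 42 ≤ 80
    N19: 80+32 = 112 ≤ 120
    N20: 10+32 = 42 ≤ 80
    N26: 100+32 = 132 > 120
    N4: 110+32 = 142 > 140
Round 2 — N26, N4 snap.
  N26 sheds 132 kN to N13, N18, N20: 44 each.
    N13: 110+44 = 154 ≤ 160
    N18: 42+44 = 86 > 80
    N20: 42+44 = 86 > 80
  N4 sheds 142 kN: no online neighbours, lost.
Round 3 — N18, N20 snap.
  N18 sheds 86 kN: no online neighbours, lost.
  N20 sheds 86 kN: no online neighbours, lost.
No further breaks.

N18, N20, N23, N26, N4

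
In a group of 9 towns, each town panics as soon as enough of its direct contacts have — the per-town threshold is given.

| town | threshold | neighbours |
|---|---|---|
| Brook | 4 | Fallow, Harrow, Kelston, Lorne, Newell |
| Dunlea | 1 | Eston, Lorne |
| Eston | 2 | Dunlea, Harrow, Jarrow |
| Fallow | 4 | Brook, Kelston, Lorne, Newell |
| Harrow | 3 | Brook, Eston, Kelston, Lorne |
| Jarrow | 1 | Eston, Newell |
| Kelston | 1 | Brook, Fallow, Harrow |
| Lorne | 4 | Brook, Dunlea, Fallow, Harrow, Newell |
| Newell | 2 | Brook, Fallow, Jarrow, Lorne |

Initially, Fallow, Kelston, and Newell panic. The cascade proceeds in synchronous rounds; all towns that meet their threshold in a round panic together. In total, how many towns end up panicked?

4

Round 1 — Fallow, Kelston, Newell panic (initial).
Round 2 — checking thresholds:
  Brook: 3 of 5 neighbours < 4, not yet.
  Harrow: 1 of 4 neighbours < 3, not yet.
  Jarrow: 1 of 2 neighbours ≥ 1, panics.
  Lorne: 2 of 5 neighbours < 4, not yet.
Round 3 — no new panics; cascade stops.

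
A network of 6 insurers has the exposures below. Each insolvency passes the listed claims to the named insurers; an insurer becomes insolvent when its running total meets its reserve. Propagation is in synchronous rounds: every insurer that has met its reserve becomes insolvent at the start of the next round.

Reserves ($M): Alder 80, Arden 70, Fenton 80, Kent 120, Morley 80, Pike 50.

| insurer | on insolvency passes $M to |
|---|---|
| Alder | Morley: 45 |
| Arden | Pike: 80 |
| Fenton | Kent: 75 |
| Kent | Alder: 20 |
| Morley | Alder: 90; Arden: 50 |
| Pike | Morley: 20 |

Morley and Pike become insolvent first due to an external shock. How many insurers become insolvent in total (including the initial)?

Round 1 — Morley, Pike become insolvent (initial).
  Alder: +90 → 90 ≥ 80
  Arden: +50 → 50 < 70
Round 2 — Alder becomes insolvent.
No further insolvencies.

3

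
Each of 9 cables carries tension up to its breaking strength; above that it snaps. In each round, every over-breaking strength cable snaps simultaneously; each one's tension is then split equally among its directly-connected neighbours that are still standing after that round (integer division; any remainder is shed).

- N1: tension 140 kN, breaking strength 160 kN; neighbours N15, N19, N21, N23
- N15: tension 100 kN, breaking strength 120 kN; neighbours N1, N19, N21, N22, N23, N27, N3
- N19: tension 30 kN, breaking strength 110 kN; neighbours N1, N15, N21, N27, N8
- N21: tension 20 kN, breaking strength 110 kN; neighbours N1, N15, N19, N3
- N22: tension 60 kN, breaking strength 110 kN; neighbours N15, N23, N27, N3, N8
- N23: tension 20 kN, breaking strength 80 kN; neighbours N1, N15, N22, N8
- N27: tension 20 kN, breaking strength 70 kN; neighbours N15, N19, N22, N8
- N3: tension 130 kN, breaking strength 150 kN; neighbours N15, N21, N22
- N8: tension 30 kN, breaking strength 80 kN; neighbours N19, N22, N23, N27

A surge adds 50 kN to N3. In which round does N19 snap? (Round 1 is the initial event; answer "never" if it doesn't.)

4

Round 1 — N3 at 180 > 150. N3 snaps.
  N3 sheds 180 kN to N15, N21, N22: 60 each.
    N15: 100+60 = 160 > 120
    N21: 20+60 = 80 ≤ 110
    N22: 60+60 = 120 > 110
Round 2 — N15, N22 snap.
  N15 sheds 160 kN to N1, N19, N21, N23, N27: 32 each.
    N1: 140+32 = 172 > 160
    N19: 30+32 = 62 ≤ 110
    N21: 80+32 = 112 > 110
    N23: 20+32 = 52 ≤ 80
    N27: 20+32 = 52 ≤ 70
  N22 sheds 120 kN to N23, N27, N8: 40 each.
    N23: 52+40 = 92 > 80
    N27: 52+40 = 92 > 70
    N8: 30+40 = 70 ≤ 80
Round 3 — N1, N21, N23, N27 snap.
  N1 sheds 172 kN to N19: 172 each.
    N19: 62+172 = 234 > 110
  N21 sheds 112 kN to N19: 112 each.
    N19: 234+112 = 346 > 110
  N23 sheds 92 kN to N8: 92 each.
    N8: 70+92 = 162 > 80
  N27 sheds 92 kN to N19, N8: 46 each.
    N19: 346+46 = 392 > 110
    N8: 162+46 = 208 > 80
Round 4 — N19, N8 snap.
  N19 sheds 392 kN: no online neighbours, lost.
  N8 sheds 208 kN: no online neighbours, lost.
No further breaks.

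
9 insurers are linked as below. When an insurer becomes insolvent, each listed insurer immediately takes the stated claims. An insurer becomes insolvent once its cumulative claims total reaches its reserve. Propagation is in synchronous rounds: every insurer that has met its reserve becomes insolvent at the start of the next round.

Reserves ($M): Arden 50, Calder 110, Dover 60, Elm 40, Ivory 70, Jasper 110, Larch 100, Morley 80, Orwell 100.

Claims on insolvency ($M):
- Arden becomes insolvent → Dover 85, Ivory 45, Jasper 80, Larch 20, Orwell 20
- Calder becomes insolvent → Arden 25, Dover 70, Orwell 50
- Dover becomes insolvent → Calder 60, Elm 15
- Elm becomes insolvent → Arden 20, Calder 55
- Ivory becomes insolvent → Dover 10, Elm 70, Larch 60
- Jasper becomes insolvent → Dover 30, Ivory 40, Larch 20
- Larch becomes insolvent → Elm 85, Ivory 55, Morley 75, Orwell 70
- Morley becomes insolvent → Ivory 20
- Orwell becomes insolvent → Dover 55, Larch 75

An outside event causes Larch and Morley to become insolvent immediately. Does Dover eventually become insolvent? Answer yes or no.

no

Round 1 — Larch, Morley become insolvent (initial).
  Elm: +85 → 85 ≥ 40
  Ivory: +55+20 → 75 ≥ 70
  Orwell: +70 → 70 < 100
Round 2 — Elm, Ivory become insolvent.
  Arden: +20 → 20 < 50
  Calder: +55 → 55 < 110
  Dover: +10 → 10 < 60
No further insolvencies.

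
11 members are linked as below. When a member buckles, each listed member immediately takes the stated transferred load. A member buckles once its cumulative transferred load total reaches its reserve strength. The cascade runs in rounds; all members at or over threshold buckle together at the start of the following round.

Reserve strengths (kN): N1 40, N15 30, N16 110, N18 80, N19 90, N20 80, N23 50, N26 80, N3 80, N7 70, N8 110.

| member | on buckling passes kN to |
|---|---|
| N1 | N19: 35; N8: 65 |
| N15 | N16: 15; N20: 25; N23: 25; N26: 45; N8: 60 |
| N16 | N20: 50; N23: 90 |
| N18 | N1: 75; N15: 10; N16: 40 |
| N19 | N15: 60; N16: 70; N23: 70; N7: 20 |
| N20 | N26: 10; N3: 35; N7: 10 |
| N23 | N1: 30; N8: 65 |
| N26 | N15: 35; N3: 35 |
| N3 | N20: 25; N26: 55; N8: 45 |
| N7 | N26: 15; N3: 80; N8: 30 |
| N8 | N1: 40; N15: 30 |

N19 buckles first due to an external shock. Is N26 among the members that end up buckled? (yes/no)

Round 1 — N19 buckles (initial).
  N15: +60 → 60 ≥ 30
  N16: +70 → 70 < 110
  N23: +70 → 70 ≥ 50
  N7: +20 → 20 < 70
Round 2 — N15, N23 buckle.
  N1: +30 → 30 < 40
  N16: +15 → 85 < 110
  N20: +25 → 25 < 80
  N26: +45 → 45 < 80
  N8: +60+65 → 125 ≥ 110
Round 3 — N8 buckles.
  N1: +40 → 70 ≥ 40
Round 4 — N1 buckles.
No further bucklings.

no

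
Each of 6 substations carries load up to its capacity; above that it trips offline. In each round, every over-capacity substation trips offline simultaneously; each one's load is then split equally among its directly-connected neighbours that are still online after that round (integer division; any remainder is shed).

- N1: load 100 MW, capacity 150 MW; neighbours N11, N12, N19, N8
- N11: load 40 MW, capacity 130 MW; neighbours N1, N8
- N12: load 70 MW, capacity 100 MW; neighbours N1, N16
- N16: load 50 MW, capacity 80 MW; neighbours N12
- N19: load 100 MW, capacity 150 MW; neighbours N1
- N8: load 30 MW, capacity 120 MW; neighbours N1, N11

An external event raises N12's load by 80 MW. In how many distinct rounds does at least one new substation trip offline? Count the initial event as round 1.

Round 1 — N12 at 150 > 100. N12 trips offline.
  N12 sheds 150 MW to N1, N16: 75 each.
    N1: 100+75 = 175 > 150
    N16: 50+75 = 125 > 80
Round 2 — N1, N16 trip offline.
  N1 sheds 175 MW to N11, N19, N8: 58 each (1 lost).
    N11: 40+58 = 98 ≤ 130
    N19: 100+58 = 158 > 150
    N8: 30+58 = 88 ≤ 120
  N16 sheds 125 MW: no online neighbours, lost.
Round 3 — N19 trips offline.
  N19 sheds 158 MW: no online neighbours, lost.
No further trips.

3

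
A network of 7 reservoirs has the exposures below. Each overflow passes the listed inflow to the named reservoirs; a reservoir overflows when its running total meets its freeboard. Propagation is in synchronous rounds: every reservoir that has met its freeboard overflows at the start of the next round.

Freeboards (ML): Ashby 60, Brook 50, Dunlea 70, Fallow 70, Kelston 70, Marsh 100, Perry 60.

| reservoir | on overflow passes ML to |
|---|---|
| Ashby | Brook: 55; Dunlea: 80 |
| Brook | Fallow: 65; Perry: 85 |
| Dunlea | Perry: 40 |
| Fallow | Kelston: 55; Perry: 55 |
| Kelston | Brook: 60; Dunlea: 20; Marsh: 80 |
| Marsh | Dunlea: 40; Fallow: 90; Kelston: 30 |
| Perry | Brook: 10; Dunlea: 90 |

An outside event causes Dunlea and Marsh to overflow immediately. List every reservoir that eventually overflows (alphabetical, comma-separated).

Brook, Dunlea, Fallow, Kelston, Marsh, Perry

Round 1 — Dunlea, Marsh overflow (initial).
  Fallow: +90 → 90 ≥ 70
  Kelston: +30 → 30 < 70
  Perry: +40 → 40 < 60
Round 2 — Fallow overflows.
  Kelston: +55 → 85 ≥ 70
  Perry: +55 → 95 ≥ 60
Round 3 — Kelston, Perry overflow.
  Brook: +60+10 → 70 ≥ 50
Round 4 — Brook overflows.
No further overflows.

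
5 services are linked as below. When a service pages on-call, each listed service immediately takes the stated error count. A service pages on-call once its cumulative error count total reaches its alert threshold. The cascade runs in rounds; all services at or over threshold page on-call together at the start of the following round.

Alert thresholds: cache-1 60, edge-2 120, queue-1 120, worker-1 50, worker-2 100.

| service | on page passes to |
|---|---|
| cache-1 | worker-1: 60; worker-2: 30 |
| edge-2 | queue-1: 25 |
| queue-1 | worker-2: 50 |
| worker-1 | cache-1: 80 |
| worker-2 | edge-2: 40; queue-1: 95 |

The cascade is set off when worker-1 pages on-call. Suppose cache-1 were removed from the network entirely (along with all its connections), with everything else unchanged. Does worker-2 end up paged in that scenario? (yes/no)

no

With cache-1 removed:
Round 1 — worker-1 pages on-call (initial).
No further pages.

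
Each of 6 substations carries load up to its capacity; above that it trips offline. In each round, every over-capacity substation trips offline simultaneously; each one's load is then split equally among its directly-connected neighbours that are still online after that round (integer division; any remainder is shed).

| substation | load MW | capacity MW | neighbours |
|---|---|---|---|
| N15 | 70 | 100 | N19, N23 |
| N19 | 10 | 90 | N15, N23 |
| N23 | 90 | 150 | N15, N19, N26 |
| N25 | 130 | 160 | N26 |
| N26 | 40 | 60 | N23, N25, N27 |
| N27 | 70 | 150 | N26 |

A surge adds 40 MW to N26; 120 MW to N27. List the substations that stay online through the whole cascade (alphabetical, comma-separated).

Round 1 — N26 at 80 > 60; N27 at 190 > 150. N26, N27 trip offline.
  N26 sheds 80 MW to N23, N25: 40 each.
    N23: 90+40 = 130 ≤ 150
    N25: 130+40 = 170 > 160
  N27 sheds 190 MW: no online neighbours, lost.
Round 2 — N25 trips offline.
  N25 sheds 170 MW: no online neighbours, lost.
No further trips.

N15, N19, N23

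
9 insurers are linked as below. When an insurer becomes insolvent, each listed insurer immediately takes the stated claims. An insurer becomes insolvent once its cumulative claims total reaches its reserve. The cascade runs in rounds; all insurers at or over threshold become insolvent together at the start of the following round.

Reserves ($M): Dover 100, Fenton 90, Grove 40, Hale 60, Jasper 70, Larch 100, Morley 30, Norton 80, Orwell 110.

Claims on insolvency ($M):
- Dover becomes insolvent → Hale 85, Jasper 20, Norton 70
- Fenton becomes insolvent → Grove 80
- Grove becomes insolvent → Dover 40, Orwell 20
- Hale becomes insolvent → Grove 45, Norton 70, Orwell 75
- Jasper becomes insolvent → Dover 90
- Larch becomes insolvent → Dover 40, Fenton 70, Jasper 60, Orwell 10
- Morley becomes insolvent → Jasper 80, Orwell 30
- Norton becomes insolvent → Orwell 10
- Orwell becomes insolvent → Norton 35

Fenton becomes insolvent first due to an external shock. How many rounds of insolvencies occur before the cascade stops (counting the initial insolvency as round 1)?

Round 1 — Fenton becomes insolvent (initial).
  Grove: +80 → 80 ≥ 40
Round 2 — Grove becomes insolvent.
  Dover: +40 → 40 < 100
  Orwell: +20 → 20 < 110
No further insolvencies.

2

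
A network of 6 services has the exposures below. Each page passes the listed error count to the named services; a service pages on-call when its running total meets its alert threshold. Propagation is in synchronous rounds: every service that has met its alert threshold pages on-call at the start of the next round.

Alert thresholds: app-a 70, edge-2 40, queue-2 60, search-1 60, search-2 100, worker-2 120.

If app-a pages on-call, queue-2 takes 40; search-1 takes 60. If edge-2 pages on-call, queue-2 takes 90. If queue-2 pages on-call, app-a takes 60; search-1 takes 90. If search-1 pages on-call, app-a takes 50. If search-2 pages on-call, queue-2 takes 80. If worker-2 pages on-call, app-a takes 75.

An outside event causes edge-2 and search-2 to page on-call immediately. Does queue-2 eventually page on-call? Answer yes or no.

Round 1 — edge-2, search-2 page on-call (initial).
  queue-2: +90+80 → 170 ≥ 60
Round 2 — queue-2 pages on-call.
  app-a: +60 → 60 < 70
  search-1: +90 → 90 ≥ 60
Round 3 — search-1 pages on-call.
  app-a: +50 → 110 ≥ 70
Round 4 — app-a pages on-call.
No further pages.

yes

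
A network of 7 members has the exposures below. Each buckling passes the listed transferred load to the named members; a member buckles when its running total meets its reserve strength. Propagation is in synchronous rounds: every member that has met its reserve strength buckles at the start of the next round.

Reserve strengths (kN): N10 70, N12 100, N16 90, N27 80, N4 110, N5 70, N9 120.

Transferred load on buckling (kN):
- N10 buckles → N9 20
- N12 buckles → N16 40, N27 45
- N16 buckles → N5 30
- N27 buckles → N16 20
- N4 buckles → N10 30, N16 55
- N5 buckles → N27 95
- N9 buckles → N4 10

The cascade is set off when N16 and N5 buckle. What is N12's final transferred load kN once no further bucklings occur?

Round 1 — N16, N5 buckle (initial).
  N27: +95 → 95 ≥ 80
Round 2 — N27 buckles.
No further bucklings.

0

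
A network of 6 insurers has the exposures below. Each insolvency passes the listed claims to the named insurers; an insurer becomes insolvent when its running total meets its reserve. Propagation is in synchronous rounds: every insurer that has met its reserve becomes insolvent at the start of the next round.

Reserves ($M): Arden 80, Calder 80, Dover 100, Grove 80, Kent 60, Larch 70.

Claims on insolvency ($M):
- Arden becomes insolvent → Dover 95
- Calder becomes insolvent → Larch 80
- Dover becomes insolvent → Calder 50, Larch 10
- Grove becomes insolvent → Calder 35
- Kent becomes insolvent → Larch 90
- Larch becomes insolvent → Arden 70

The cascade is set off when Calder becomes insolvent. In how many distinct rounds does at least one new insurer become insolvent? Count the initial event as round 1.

2

Round 1 — Calder becomes insolvent (initial).
  Larch: +80 → 80 ≥ 70
Round 2 — Larch becomes insolvent.
  Arden: +70 → 70 < 80
No further insolvencies.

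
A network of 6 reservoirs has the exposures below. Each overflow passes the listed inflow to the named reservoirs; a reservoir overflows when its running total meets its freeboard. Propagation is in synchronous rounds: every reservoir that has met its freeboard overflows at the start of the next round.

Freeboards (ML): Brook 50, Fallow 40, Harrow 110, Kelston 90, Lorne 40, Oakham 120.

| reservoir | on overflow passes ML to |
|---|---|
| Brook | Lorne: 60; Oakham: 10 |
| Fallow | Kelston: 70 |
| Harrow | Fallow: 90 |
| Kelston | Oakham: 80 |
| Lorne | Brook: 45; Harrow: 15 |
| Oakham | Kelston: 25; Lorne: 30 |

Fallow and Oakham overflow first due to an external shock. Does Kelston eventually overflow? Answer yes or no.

Round 1 — Fallow, Oakham overflow (initial).
  Kelston: +70+25 → 95 ≥ 90
  Lorne: +30 → 30 < 40
Round 2 — Kelston overflows.
No further overflows.

yes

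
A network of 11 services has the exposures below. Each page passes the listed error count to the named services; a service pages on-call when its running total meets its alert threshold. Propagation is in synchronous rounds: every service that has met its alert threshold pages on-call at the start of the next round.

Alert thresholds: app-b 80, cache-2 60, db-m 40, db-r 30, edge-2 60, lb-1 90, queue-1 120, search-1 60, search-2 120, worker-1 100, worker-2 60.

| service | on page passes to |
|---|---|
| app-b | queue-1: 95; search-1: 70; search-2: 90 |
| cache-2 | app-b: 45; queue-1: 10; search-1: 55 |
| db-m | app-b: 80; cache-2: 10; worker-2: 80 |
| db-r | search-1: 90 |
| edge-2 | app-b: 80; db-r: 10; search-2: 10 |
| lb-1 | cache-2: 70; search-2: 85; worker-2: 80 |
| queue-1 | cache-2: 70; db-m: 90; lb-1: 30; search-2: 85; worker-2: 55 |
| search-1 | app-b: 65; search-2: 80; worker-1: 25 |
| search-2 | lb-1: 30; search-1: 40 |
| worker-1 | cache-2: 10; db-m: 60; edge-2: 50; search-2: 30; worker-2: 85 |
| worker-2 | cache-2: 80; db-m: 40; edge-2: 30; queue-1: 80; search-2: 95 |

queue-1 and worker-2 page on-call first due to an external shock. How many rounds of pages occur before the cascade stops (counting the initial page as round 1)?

Round 1 — queue-1, worker-2 page on-call (initial).
  cache-2: +70+80 → 150 ≥ 60
  db-m: +90+40 → 130 ≥ 40
  edge-2: +30 → 30 < 60
  lb-1: +30 → 30 < 90
  search-2: +85+95 → 180 ≥ 120
Round 2 — cache-2, db-m, search-2 page on-call.
  app-b: +45+80 → 125 ≥ 80
  lb-1: +30 → 60 < 90
  search-1: +55+40 → 95 ≥ 60
Round 3 — app-b, search-1 page on-call.
  worker-1: +25 → 25 < 100
No further pages.

3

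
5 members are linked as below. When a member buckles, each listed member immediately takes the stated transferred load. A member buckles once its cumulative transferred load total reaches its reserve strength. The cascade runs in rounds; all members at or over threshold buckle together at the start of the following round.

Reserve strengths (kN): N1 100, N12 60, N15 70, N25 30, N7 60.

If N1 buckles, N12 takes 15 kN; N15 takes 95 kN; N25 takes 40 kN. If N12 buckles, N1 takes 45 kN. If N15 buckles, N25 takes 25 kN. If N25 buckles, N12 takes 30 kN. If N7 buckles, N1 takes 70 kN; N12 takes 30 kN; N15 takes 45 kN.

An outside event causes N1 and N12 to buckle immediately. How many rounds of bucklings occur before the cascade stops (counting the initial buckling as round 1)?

Round 1 — N1, N12 buckle (initial).
  N15: +95 → 95 ≥ 70
  N25: +40 → 40 ≥ 30
Round 2 — N15, N25 buckle.
No further bucklings.

2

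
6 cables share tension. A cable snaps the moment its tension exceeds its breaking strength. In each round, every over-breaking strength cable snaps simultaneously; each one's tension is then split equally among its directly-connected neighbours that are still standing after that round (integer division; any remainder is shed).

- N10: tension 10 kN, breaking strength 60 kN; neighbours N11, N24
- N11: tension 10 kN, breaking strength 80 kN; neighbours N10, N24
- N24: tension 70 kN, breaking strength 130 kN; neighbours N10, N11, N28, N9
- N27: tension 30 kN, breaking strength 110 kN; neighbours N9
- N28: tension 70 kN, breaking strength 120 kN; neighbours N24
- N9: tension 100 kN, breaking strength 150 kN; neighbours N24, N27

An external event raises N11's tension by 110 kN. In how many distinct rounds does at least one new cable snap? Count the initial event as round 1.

5

Round 1 — N11 at 120 > 80. N11 snaps.
  N11 sheds 120 kN to N10, N24: 60 each.
    N10: 10+60 = 70 > 60
    N24: 70+60 = 130 ≤ 130
Round 2 — N10 snaps.
  N10 sheds 70 kN to N24: 70 each.
    N24: 130+70 = 200 > 130
Round 3 — N24 snaps.
  N24 sheds 200 kN to N28, N9: 100 each.
    N28: 70+100 = 170 > 120
    N9: 100+100 = 200 > 150
Round 4 — N28, N9 snap.
  N28 sheds 170 kN: no online neighbours, lost.
  N9 sheds 200 kN to N27: 200 each.
    N27: 30+200 = 230 > 110
Round 5 — N27 snaps.
  N27 sheds 230 kN: no online neighbours, lost.
No further breaks.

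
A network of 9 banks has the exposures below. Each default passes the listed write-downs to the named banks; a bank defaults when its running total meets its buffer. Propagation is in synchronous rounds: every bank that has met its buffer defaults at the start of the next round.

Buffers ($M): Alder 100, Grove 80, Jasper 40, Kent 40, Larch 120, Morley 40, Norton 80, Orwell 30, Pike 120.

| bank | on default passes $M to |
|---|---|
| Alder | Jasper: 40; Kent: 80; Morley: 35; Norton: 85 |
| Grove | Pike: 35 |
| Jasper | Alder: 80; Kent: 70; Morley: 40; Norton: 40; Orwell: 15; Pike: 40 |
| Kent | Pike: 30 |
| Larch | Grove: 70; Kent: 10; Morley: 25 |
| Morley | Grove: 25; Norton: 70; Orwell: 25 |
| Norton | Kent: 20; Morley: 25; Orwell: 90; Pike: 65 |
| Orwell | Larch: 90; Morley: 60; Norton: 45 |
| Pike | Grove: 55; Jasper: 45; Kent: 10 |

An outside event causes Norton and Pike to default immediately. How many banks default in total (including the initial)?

Round 1 — Norton, Pike default (initial).
  Grove: +55 → 55 < 80
  Jasper: +45 → 45 ≥ 40
  Kent: +20+10 → 30 < 40
  Morley: +25 → 25 < 40
  Orwell: +90 → 90 ≥ 30
Round 2 — Jasper, Orwell default.
  Alder: +80 → 80 < 100
  Kent: +70 → 100 ≥ 40
  Larch: +90 → 90 < 120
  Morley: +40+60 → 125 ≥ 40
Round 3 — Kent, Morley default.
  Grove: +25 → 80 ≥ 80
Round 4 — Grove defaults.
No further defaults.

7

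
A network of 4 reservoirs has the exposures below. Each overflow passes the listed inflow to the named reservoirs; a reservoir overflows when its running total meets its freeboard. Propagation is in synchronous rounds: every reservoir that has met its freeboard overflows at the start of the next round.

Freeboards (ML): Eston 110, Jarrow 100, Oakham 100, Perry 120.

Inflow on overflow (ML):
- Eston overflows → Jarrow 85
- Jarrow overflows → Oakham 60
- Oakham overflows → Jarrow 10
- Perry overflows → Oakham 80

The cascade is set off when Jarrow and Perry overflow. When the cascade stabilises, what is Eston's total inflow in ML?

0

Round 1 — Jarrow, Perry overflow (initial).
  Oakham: +60+80 → 140 ≥ 100
Round 2 — Oakham overflows.
No further overflows.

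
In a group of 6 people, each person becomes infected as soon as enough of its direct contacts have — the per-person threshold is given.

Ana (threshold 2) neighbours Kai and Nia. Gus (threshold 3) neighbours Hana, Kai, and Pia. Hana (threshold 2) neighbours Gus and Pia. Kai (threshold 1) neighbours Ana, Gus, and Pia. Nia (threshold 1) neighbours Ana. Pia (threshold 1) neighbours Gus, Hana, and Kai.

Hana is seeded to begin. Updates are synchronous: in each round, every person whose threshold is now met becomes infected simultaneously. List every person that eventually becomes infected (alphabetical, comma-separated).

Gus, Hana, Kai, Pia

Round 1 — Hana becomes infected (initial).
Round 2 — checking thresholds:
  Gus: 1 of 3 neighbours < 3, not yet.
  Pia: 1 of 3 neighbours ≥ 1, becomes infected.
Round 3 — checking thresholds:
  Gus: 2 of 3 neighbours < 3, not yet.
  Kai: 1 of 3 neighbours ≥ 1, becomes infected.
Round 4 — checking thresholds:
  Ana: 1 of 2 neighbours < 2, not yet.
  Gus: 3 of 3 neighbours ≥ 3, becomes infected.
Round 5 — no new infections; cascade stops.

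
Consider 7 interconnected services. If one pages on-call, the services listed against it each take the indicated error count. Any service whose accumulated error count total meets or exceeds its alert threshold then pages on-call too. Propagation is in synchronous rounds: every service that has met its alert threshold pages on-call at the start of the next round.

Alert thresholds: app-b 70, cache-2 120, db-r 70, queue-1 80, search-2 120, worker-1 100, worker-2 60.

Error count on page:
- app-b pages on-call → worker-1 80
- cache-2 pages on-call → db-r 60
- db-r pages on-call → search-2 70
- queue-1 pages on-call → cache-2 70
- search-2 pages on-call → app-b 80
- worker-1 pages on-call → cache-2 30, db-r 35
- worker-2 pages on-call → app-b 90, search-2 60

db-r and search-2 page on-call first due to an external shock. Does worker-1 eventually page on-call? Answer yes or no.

Round 1 — db-r, search-2 page on-call (initial).
  app-b: +80 → 80 ≥ 70
Round 2 — app-b pages on-call.
  worker-1: +80 → 80 < 100
No further pages.

no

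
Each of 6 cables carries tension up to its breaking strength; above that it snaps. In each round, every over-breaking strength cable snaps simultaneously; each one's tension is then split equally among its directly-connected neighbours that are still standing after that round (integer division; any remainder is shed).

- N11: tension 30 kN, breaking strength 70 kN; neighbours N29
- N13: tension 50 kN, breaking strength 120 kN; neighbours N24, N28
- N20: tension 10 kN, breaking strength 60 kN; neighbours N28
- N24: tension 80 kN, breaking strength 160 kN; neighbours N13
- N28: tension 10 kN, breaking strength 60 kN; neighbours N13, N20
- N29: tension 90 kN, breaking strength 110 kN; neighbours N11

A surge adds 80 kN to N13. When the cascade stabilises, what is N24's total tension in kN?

145

Round 1 — N13 at 130 > 120. N13 snaps.
  N13 sheds 130 kN to N24, N28: 65 each.
    N24: 80+65 = 145 ≤ 160
    N28: 10+65 = 75 > 60
Round 2 — N28 snaps.
  N28 sheds 75 kN to N20: 75 each.
    N20: 10+75 = 85 > 60
Round 3 — N20 snaps.
  N20 sheds 85 kN: no online neighbours, lost.
No further breaks.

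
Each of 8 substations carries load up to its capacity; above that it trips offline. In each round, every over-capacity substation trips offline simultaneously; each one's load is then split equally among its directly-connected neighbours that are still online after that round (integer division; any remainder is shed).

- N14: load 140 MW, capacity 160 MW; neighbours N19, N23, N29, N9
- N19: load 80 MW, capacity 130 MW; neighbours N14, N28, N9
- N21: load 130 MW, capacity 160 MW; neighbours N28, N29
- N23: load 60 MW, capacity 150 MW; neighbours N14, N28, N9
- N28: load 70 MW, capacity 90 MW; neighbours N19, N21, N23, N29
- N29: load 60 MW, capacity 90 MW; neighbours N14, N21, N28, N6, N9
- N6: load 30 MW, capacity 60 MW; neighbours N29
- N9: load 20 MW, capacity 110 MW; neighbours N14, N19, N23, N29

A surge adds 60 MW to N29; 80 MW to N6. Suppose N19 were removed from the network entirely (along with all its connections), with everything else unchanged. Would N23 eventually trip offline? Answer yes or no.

yes

With N19 removed:
Round 1 — N29 at 120 > 90; N6 at 110 > 60. N29, N6 trip offline.
  N29 sheds 120 MW to N14, N21, N28, N9: 30 each.
    N14: 140+30 = 170 > 160
    N21: 130+30 = 160 ≤ 160
    N28: 70+30 = 100 > 90
    N9: 20+30 = 50 ≤ 110
  N6 sheds 110 MW: no online neighbours, lost.
Round 2 — N14, N28 trip offline.
  N14 sheds 170 MW to N23, N9: 85 each.
    N23: 60+85 = 145 ≤ 150
    N9: 50+85 = 135 > 110
  N28 sheds 100 MW to N21, N23: 50 each.
    N21: 160+50 = 210 > 160
    N23: 145+50 = 195 > 150
Round 3 — N21, N23, N9 trip offline.
  N21 sheds 210 MW: no online neighbours, lost.
  N23 sheds 195 MW: no online neighbours, lost.
  N9 sheds 135 MW: no online neighbours, lost.
No further trips.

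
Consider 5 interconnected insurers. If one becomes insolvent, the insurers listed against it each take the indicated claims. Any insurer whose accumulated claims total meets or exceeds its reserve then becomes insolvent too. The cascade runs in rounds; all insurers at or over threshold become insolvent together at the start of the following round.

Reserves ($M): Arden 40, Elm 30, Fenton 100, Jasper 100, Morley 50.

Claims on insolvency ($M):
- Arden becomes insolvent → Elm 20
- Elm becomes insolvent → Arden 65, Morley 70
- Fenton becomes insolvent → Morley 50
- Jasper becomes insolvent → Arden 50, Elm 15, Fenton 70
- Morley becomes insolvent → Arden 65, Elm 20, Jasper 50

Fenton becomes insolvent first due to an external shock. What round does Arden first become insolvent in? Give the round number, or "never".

3

Round 1 — Fenton becomes insolvent (initial).
  Morley: +50 → 50 ≥ 50
Round 2 — Morley becomes insolvent.
  Arden: +65 → 65 ≥ 40
  Elm: +20 → 20 < 30
  Jasper: +50 → 50 < 100
Round 3 — Arden becomes insolvent.
  Elm: +20 → 40 ≥ 30
Round 4 — Elm becomes insolvent.
No further insolvencies.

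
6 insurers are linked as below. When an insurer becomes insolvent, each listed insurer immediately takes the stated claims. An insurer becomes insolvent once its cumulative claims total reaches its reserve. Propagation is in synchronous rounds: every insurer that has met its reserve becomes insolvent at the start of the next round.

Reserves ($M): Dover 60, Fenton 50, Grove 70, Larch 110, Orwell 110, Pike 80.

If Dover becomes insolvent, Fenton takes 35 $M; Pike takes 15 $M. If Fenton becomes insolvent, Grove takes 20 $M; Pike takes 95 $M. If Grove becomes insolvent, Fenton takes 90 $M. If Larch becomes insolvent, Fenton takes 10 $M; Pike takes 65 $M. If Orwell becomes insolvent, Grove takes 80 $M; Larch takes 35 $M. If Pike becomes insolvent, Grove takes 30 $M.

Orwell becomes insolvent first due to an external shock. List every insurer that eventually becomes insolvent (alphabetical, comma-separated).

Fenton, Grove, Orwell, Pike

Round 1 — Orwell becomes insolvent (initial).
  Grove: +80 → 80 ≥ 70
  Larch: +35 → 35 < 110
Round 2 — Grove becomes insolvent.
  Fenton: +90 → 90 ≥ 50
Round 3 — Fenton becomes insolvent.
  Pike: +95 → 95 ≥ 80
Round 4 — Pike becomes insolvent.
No further insolvencies.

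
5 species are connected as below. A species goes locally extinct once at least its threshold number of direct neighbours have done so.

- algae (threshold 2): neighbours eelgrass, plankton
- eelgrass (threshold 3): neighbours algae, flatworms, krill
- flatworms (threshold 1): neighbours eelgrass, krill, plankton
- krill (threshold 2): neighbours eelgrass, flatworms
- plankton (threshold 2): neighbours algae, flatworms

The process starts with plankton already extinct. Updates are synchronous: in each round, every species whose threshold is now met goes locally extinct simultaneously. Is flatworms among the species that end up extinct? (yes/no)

yes

Round 1 — plankton goes locally extinct (initial).
Round 2 — checking thresholds:
  algae: 1 of 2 neighbours < 2, below threshold.
  flatworms: 1 of 3 neighbours ≥ 1, goes locally extinct.
Round 3 — no new extinctions; cascade stops.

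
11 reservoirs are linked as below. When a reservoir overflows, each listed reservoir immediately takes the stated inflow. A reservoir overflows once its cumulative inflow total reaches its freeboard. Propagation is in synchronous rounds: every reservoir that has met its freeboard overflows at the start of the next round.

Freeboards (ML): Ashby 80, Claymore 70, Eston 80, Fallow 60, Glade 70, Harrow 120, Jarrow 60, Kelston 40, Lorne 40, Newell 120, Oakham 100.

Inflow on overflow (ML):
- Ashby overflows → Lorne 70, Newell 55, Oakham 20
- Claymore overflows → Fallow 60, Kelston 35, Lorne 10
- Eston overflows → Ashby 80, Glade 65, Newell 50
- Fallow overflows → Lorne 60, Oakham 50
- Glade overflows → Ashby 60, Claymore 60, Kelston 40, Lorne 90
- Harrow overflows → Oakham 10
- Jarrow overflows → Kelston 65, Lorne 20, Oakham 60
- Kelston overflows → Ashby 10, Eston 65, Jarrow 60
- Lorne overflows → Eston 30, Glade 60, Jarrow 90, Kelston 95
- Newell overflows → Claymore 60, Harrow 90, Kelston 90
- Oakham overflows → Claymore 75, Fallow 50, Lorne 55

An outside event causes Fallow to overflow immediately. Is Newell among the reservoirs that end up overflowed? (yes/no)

Round 1 — Fallow overflows (initial).
  Lorne: +60 → 60 ≥ 40
  Oakham: +50 → 50 < 100
Round 2 — Lorne overflows.
  Eston: +30 → 30 < 80
  Glade: +60 → 60 < 70
  Jarrow: +90 → 90 ≥ 60
  Kelston: +95 → 95 ≥ 40
Round 3 — Jarrow, Kelston overflow.
  Ashby: +10 → 10 < 80
  Eston: +65 → 95 ≥ 80
  Oakham: +60 → 110 ≥ 100
Round 4 — Eston, Oakham overflow.
  Ashby: +80 → 90 ≥ 80
  Claymore: +75 → 75 ≥ 70
  Glade: +65 → 125 ≥ 70
  Newell: +50 → 50 < 120
Round 5 — Ashby, Claymore, Glade overflow.
  Newell: +55 → 105 < 120
No further overflows.

no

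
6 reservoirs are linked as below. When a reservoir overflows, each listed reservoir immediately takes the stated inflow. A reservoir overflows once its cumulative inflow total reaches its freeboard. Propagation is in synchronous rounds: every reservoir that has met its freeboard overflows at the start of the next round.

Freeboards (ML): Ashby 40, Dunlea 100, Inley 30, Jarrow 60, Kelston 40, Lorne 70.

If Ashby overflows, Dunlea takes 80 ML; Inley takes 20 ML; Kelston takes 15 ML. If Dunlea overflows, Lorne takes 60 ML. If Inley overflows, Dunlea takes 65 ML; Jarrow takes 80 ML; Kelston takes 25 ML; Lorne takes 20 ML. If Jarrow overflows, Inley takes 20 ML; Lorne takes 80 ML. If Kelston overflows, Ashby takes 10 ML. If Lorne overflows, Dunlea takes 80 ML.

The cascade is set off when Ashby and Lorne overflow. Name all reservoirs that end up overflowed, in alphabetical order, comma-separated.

Ashby, Dunlea, Lorne

Round 1 — Ashby, Lorne overflow (initial).
  Dunlea: +80+80 → 160 ≥ 100
  Inley: +20 → 20 < 30
  Kelston: +15 → 15 < 40
Round 2 — Dunlea overflows.
No further overflows.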